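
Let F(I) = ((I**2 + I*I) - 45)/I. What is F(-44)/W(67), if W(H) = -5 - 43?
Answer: 3827/2112 ≈ 1.8120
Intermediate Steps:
W(H) = -48
F(I) = (-45 + 2*I**2)/I (F(I) = ((I**2 + I**2) - 45)/I = (2*I**2 - 45)/I = (-45 + 2*I**2)/I)
F(-44)/W(67) = (-45/(-44) + 2*(-44))/(-48) = (-45*(-1/44) - 88)*(-1/48) = (45/44 - 88)*(-1/48) = -3827/44*(-1/48) = 3827/2112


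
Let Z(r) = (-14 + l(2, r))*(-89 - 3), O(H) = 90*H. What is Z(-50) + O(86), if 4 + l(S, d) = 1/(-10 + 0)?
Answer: 47026/5 ≈ 9405.2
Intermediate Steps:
l(S, d) = -41/10 (l(S, d) = -4 + 1/(-10 + 0) = -4 + 1/(-10) = -4 - 1/10 = -41/10)
Z(r) = 8326/5 (Z(r) = (-14 - 41/10)*(-89 - 3) = -181/10*(-92) = 8326/5)
Z(-50) + O(86) = 8326/5 + 90*86 = 8326/5 + 7740 = 47026/5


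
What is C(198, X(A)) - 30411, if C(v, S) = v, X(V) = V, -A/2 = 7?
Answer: -30213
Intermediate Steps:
A = -14 (A = -2*7 = -14)
C(198, X(A)) - 30411 = 198 - 30411 = -30213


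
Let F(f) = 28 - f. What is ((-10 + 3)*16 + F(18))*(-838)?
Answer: 85476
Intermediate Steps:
((-10 + 3)*16 + F(18))*(-838) = ((-10 + 3)*16 + (28 - 1*18))*(-838) = (-7*16 + (28 - 18))*(-838) = (-112 + 10)*(-838) = -102*(-838) = 85476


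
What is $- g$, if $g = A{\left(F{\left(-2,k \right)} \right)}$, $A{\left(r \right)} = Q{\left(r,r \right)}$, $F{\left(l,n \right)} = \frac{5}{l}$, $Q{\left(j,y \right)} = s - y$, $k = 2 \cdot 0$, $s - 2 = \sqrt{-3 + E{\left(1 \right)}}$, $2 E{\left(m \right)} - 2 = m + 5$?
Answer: $- \frac{11}{2} \approx -5.5$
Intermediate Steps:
$E{\left(m \right)} = \frac{7}{2} + \frac{m}{2}$ ($E{\left(m \right)} = 1 + \frac{m + 5}{2} = 1 + \frac{5 + m}{2} = 1 + \left(\frac{5}{2} + \frac{m}{2}\right) = \frac{7}{2} + \frac{m}{2}$)
$s = 3$ ($s = 2 + \sqrt{-3 + \left(\frac{7}{2} + \frac{1}{2} \cdot 1\right)} = 2 + \sqrt{-3 + \left(\frac{7}{2} + \frac{1}{2}\right)} = 2 + \sqrt{-3 + 4} = 2 + \sqrt{1} = 2 + 1 = 3$)
$k = 0$
$Q{\left(j,y \right)} = 3 - y$
$A{\left(r \right)} = 3 - r$
$g = \frac{11}{2}$ ($g = 3 - \frac{5}{-2} = 3 - 5 \left(- \frac{1}{2}\right) = 3 - - \frac{5}{2} = 3 + \frac{5}{2} = \frac{11}{2} \approx 5.5$)
$- g = \left(-1\right) \frac{11}{2} = - \frac{11}{2}$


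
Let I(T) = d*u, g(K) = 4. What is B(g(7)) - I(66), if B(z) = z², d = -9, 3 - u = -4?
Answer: 79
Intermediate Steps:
u = 7 (u = 3 - 1*(-4) = 3 + 4 = 7)
I(T) = -63 (I(T) = -9*7 = -63)
B(g(7)) - I(66) = 4² - 1*(-63) = 16 + 63 = 79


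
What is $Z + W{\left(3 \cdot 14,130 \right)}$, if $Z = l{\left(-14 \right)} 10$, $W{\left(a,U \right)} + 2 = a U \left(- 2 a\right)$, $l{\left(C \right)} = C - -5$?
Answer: $-458732$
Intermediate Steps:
$l{\left(C \right)} = 5 + C$ ($l{\left(C \right)} = C + 5 = 5 + C$)
$W{\left(a,U \right)} = -2 - 2 U a^{2}$ ($W{\left(a,U \right)} = -2 + a U \left(- 2 a\right) = -2 + U a \left(- 2 a\right) = -2 - 2 U a^{2}$)
$Z = -90$ ($Z = \left(5 - 14\right) 10 = \left(-9\right) 10 = -90$)
$Z + W{\left(3 \cdot 14,130 \right)} = -90 - \left(2 + 260 \left(3 \cdot 14\right)^{2}\right) = -90 - \left(2 + 260 \cdot 42^{2}\right) = -90 - \left(2 + 260 \cdot 1764\right) = -90 - 458642 = -458732$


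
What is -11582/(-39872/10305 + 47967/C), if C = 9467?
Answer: -1129910212170/116831711 ≈ -9671.3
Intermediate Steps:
-11582/(-39872/10305 + 47967/C) = -11582/(-39872/10305 + 47967/9467) = -11582/116831711/97557435 = -11582*97557435/116831711 = -1129910212170/116831711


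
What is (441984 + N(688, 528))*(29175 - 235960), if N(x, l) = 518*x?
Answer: -165090526880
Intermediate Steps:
(441984 + N(688, 528))*(29175 - 235960) = (441984 + 518*688)*(29175 - 235960) = (441984 + 356384)*(-206785) = 798368*(-206785) = -165090526880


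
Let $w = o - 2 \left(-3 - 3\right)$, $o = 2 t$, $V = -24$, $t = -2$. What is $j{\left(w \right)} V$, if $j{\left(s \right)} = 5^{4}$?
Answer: $-15000$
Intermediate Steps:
$o = -4$ ($o = 2 \left(-2\right) = -4$)
$w = 8$ ($w = -4 - 2 \left(-3 - 3\right) = -4 - -12 = -4 + 12 = 8$)
$j{\left(s \right)} = 625$
$j{\left(w \right)} V = 625 \left(-24\right) = -15000$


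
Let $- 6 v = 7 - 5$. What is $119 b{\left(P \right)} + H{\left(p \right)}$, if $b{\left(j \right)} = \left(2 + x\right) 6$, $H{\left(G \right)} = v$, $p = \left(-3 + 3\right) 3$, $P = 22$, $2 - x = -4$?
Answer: $\frac{17135}{3} \approx 5711.7$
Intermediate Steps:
$x = 6$ ($x = 2 - -4 = 2 + 4 = 6$)
$v = - \frac{1}{3}$ ($v = - \frac{7 - 5}{6} = \left(- \frac{1}{6}\right) 2 = - \frac{1}{3} \approx -0.33333$)
$p = 0$ ($p = 0 \cdot 3 = 0$)
$H{\left(G \right)} = - \frac{1}{3}$
$b{\left(j \right)} = 48$ ($b{\left(j \right)} = \left(2 + 6\right) 6 = 8 \cdot 6 = 48$)
$119 b{\left(P \right)} + H{\left(p \right)} = 119 \cdot 48 - \frac{1}{3} = 5712 - \frac{1}{3} = \frac{17135}{3}$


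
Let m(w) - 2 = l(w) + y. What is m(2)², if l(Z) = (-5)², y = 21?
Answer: 2304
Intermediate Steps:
l(Z) = 25
m(w) = 48 (m(w) = 2 + (25 + 21) = 2 + 46 = 48)
m(2)² = 48² = 2304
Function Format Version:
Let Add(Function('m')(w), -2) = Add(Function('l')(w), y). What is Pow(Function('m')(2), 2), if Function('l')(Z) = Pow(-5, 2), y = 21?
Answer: 2304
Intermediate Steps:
Function('l')(Z) = 25
Function('m')(w) = 48 (Function('m')(w) = Add(2, Add(25, 21)) = Add(2, 46) = 48)
Pow(Function('m')(2), 2) = Pow(48, 2) = 2304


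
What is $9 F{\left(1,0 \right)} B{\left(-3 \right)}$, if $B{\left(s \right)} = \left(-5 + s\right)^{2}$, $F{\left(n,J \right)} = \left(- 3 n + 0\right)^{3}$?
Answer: $-15552$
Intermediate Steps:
$F{\left(n,J \right)} = - 27 n^{3}$ ($F{\left(n,J \right)} = \left(- 3 n\right)^{3} = - 27 n^{3}$)
$9 F{\left(1,0 \right)} B{\left(-3 \right)} = 9 \left(- 27 \cdot 1^{3}\right) \left(-5 - 3\right)^{2} = 9 \left(\left(-27\right) 1\right) \left(-8\right)^{2} = 9 \left(-27\right) 64 = \left(-243\right) 64 = -15552$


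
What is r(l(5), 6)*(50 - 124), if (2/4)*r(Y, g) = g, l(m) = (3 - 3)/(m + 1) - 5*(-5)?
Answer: -888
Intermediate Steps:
l(m) = 25 (l(m) = 0/(1 + m) + 25 = 0 + 25 = 25)
r(Y, g) = 2*g
r(l(5), 6)*(50 - 124) = (2*6)*(50 - 124) = 12*(-74) = -888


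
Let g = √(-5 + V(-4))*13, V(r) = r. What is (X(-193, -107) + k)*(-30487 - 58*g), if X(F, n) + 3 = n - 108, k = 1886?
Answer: -50852316 - 3773016*I ≈ -5.0852e+7 - 3.773e+6*I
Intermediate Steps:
X(F, n) = -111 + n (X(F, n) = -3 + (n - 108) = -3 + (-108 + n) = -111 + n)
g = 39*I (g = √(-5 - 4)*13 = √(-9)*13 = (3*I)*13 = 39*I ≈ 39.0*I)
(X(-193, -107) + k)*(-30487 - 58*g) = ((-111 - 107) + 1886)*(-30487 - 2262*I) = (-218 + 1886)*(-30487 - 2262*I) = 1668*(-30487 - 2262*I) = -50852316 - 3773016*I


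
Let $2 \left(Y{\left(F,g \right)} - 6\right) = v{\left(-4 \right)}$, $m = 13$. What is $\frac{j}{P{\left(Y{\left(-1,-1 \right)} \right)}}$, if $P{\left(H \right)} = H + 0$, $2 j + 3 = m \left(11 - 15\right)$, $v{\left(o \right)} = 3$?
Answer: $- \frac{11}{3} \approx -3.6667$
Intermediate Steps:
$Y{\left(F,g \right)} = \frac{15}{2}$ ($Y{\left(F,g \right)} = 6 + \frac{1}{2} \cdot 3 = 6 + \frac{3}{2} = \frac{15}{2}$)
$j = - \frac{55}{2}$ ($j = - \frac{3}{2} + \frac{13 \left(11 - 15\right)}{2} = - \frac{3}{2} + \frac{13 \left(-4\right)}{2} = - \frac{3}{2} + \frac{1}{2} \left(-52\right) = - \frac{3}{2} - 26 = - \frac{55}{2} \approx -27.5$)
$P{\left(H \right)} = H$
$\frac{j}{P{\left(Y{\left(-1,-1 \right)} \right)}} = \frac{1}{\frac{15}{2}} \left(- \frac{55}{2}\right) = \frac{2}{15} \left(- \frac{55}{2}\right) = - \frac{11}{3}$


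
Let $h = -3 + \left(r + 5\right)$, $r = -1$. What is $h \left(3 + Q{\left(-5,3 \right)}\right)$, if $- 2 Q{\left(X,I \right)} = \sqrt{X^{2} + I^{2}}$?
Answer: $3 - \frac{\sqrt{34}}{2} \approx 0.084524$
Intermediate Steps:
$Q{\left(X,I \right)} = - \frac{\sqrt{I^{2} + X^{2}}}{2}$ ($Q{\left(X,I \right)} = - \frac{\sqrt{X^{2} + I^{2}}}{2} = - \frac{\sqrt{I^{2} + X^{2}}}{2}$)
$h = 1$ ($h = -3 + \left(-1 + 5\right) = -3 + 4 = 1$)
$h \left(3 + Q{\left(-5,3 \right)}\right) = 1 \left(3 - \frac{\sqrt{3^{2} + \left(-5\right)^{2}}}{2}\right) = 1 \left(3 - \frac{\sqrt{9 + 25}}{2}\right) = 1 \left(3 - \frac{\sqrt{34}}{2}\right) = 3 - \frac{\sqrt{34}}{2}$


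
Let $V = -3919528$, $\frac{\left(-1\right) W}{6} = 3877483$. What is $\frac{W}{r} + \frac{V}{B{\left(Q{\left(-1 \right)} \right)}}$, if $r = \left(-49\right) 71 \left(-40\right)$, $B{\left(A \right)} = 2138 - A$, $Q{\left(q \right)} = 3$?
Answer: $- \frac{8501601053}{4244380} \approx -2003.0$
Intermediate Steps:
$W = -23264898$ ($W = \left(-6\right) 3877483 = -23264898$)
$r = 139160$ ($r = \left(-3479\right) \left(-40\right) = 139160$)
$\frac{W}{r} + \frac{V}{B{\left(Q{\left(-1 \right)} \right)}} = - \frac{23264898}{139160} - \frac{3919528}{2138 - 3} = \left(-23264898\right) \frac{1}{139160} - \frac{3919528}{2138 - 3} = - \frac{11632449}{69580} - \frac{3919528}{2135} = - \frac{8501601053}{4244380}$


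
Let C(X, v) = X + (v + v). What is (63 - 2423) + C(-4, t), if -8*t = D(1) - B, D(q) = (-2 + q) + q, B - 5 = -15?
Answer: -4733/2 ≈ -2366.5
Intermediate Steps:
B = -10 (B = 5 - 15 = -10)
D(q) = -2 + 2*q
t = -5/4 (t = -((-2 + 2*1) - 1*(-10))/8 = -((-2 + 2) + 10)/8 = -(0 + 10)/8 = -1/8*10 = -5/4 ≈ -1.2500)
C(X, v) = X + 2*v
(63 - 2423) + C(-4, t) = (63 - 2423) + (-4 + 2*(-5/4)) = -2360 + (-4 - 5/2) = -2360 - 13/2 = -4733/2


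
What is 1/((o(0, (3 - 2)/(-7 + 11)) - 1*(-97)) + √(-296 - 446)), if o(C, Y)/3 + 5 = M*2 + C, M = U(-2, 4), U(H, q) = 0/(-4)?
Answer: 41/3733 - I*√742/7466 ≈ 0.010983 - 0.0036485*I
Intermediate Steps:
U(H, q) = 0 (U(H, q) = 0*(-¼) = 0)
M = 0
o(C, Y) = -15 + 3*C (o(C, Y) = -15 + 3*(0*2 + C) = -15 + 3*(0 + C) = -15 + 3*C)
1/((o(0, (3 - 2)/(-7 + 11)) - 1*(-97)) + √(-296 - 446)) = 1/(((-15 + 3*0) - 1*(-97)) + √(-296 - 446)) = 1/(((-15 + 0) + 97) + √(-742)) = 1/((-15 + 97) + I*√742) = 1/(82 + I*√742)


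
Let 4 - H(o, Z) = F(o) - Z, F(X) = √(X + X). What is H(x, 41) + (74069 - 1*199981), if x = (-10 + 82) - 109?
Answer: -125867 - I*√74 ≈ -1.2587e+5 - 8.6023*I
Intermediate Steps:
F(X) = √2*√X (F(X) = √(2*X) = √2*√X)
x = -37 (x = 72 - 109 = -37)
H(o, Z) = 4 + Z - √2*√o (H(o, Z) = 4 - (√2*√o - Z) = 4 - (-Z + √2*√o) = 4 + (Z - √2*√o) = 4 + Z - √2*√o)
H(x, 41) + (74069 - 1*199981) = (4 + 41 - √2*√(-37)) + (74069 - 1*199981) = (4 + 41 - √2*I*√37) + (74069 - 199981) = (4 + 41 - I*√74) - 125912 = (45 - I*√74) - 125912 = -125867 - I*√74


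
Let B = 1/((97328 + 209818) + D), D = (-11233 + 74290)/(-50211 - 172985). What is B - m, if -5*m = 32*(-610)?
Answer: -267633627239140/68553695559 ≈ -3904.0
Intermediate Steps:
D = -63057/223196 (D = 63057/(-223196) = 63057*(-1/223196) = -63057/223196 ≈ -0.28252)
m = 3904 (m = -32*(-610)/5 = -⅕*(-19520) = 3904)
B = 223196/68553695559 (B = 1/((97328 + 209818) - 63057/223196) = 1/(307146 - 63057/223196) = 1/(68553695559/223196) = 223196/68553695559 ≈ 3.2558e-6)
B - m = 223196/68553695559 - 1*3904 = 223196/68553695559 - 3904 = -267633627239140/68553695559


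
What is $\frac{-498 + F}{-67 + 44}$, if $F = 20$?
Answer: $\frac{478}{23} \approx 20.783$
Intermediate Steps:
$\frac{-498 + F}{-67 + 44} = \frac{-498 + 20}{-67 + 44} = - \frac{478}{-23} = \left(-478\right) \left(- \frac{1}{23}\right) = \frac{478}{23}$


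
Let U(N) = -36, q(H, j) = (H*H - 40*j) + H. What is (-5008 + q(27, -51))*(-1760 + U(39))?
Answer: 3972752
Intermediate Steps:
q(H, j) = H + H**2 - 40*j (q(H, j) = (H**2 - 40*j) + H = H + H**2 - 40*j)
(-5008 + q(27, -51))*(-1760 + U(39)) = (-5008 + (27 + 27**2 - 40*(-51)))*(-1760 - 36) = (-5008 + (27 + 729 + 2040))*(-1796) = (-5008 + 2796)*(-1796) = -2212*(-1796) = 3972752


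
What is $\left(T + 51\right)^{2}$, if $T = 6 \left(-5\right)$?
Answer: $441$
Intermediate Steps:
$T = -30$
$\left(T + 51\right)^{2} = \left(-30 + 51\right)^{2} = 21^{2} = 441$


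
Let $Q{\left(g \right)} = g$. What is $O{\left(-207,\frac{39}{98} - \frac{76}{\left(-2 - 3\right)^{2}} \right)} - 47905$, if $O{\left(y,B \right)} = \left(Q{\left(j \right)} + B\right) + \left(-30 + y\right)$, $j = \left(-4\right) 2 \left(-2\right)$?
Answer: $- \frac{117915173}{2450} \approx -48129.0$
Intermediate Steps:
$j = 16$ ($j = \left(-8\right) \left(-2\right) = 16$)
$O{\left(y,B \right)} = -14 + B + y$ ($O{\left(y,B \right)} = \left(16 + B\right) + \left(-30 + y\right) = -14 + B + y$)
$O{\left(-207,\frac{39}{98} - \frac{76}{\left(-2 - 3\right)^{2}} \right)} - 47905 = \left(-14 + \left(\frac{39}{98} - \frac{76}{\left(-2 - 3\right)^{2}}\right) - 207\right) - 47905 = \left(-14 + \left(39 \cdot \frac{1}{98} - \frac{76}{\left(-5\right)^{2}}\right) - 207\right) - 47905 = \left(-14 + \left(\frac{39}{98} - \frac{76}{25}\right) - 207\right) - 47905 = \left(-14 - \frac{6473}{2450} - 207\right) - 47905 = - \frac{547923}{2450} - 47905 = - \frac{117915173}{2450}$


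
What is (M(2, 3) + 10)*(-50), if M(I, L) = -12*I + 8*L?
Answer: -500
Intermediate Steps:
(M(2, 3) + 10)*(-50) = ((-12*2 + 8*3) + 10)*(-50) = ((-24 + 24) + 10)*(-50) = (0 + 10)*(-50) = 10*(-50) = -500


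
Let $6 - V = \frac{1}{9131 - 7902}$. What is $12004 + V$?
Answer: $\frac{14760289}{1229} \approx 12010.0$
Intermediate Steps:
$V = \frac{7373}{1229}$ ($V = 6 - \frac{1}{9131 - 7902} = 6 - \frac{1}{1229} = \frac{7373}{1229} \approx 5.9992$)
$12004 + V = 12004 + \frac{7373}{1229} = \frac{14760289}{1229}$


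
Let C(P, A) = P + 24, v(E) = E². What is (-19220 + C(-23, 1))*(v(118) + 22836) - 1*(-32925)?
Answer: -706457515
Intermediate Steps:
C(P, A) = 24 + P
(-19220 + C(-23, 1))*(v(118) + 22836) - 1*(-32925) = (-19220 + (24 - 23))*(118² + 22836) - 1*(-32925) = (-19220 + 1)*(13924 + 22836) + 32925 = -19219*36760 + 32925 = -706490440 + 32925 = -706457515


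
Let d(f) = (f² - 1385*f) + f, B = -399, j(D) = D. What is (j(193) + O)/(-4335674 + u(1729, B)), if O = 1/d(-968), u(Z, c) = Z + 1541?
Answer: -439410049/9863740153344 ≈ -4.4548e-5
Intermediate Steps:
u(Z, c) = 1541 + Z
d(f) = f² - 1384*f
O = 1/2276736 (O = 1/(-968*(-1384 - 968)) = 1/(-968*(-2352)) = 1/2276736 ≈ 4.3923e-7)
(j(193) + O)/(-4335674 + u(1729, B)) = (193 + 1/2276736)/(-4335674 + (1541 + 1729)) = 439410049/(2276736*(-4335674 + 3270)) = (439410049/2276736)/(-4332404) = (439410049/2276736)*(-1/4332404) = -439410049/9863740153344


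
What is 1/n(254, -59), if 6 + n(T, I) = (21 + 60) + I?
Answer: 1/16 ≈ 0.062500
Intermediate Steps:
n(T, I) = 75 + I (n(T, I) = -6 + ((21 + 60) + I) = -6 + (81 + I) = 75 + I)
1/n(254, -59) = 1/(75 - 59) = 1/16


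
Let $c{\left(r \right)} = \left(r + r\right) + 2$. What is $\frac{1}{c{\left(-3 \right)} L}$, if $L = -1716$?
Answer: $\frac{1}{6864} \approx 0.00014569$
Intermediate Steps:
$c{\left(r \right)} = 2 + 2 r$ ($c{\left(r \right)} = 2 r + 2 = 2 + 2 r$)
$\frac{1}{c{\left(-3 \right)} L} = \frac{1}{\left(2 + 2 \left(-3\right)\right) \left(-1716\right)} = \frac{1}{\left(2 - 6\right) \left(-1716\right)} = \frac{1}{\left(-4\right) \left(-1716\right)} = \frac{1}{6864}$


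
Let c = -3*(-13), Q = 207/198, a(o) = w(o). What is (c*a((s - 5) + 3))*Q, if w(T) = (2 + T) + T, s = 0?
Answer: -897/11 ≈ -81.545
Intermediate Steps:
w(T) = 2 + 2*T
a(o) = 2 + 2*o
Q = 23/22 (Q = 207*(1/198) = 23/22 ≈ 1.0455)
c = 39
(c*a((s - 5) + 3))*Q = (39*(2 + 2*((0 - 5) + 3)))*(23/22) = (39*(2 + 2*(-5 + 3)))*(23/22) = (39*(2 + 2*(-2)))*(23/22) = (39*(2 - 4))*(23/22) = (39*(-2))*(23/22) = -78*23/22 = -897/11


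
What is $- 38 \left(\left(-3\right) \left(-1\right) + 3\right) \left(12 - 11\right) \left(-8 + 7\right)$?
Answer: $228$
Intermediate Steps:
$- 38 \left(\left(-3\right) \left(-1\right) + 3\right) \left(12 - 11\right) \left(-8 + 7\right) = - 38 \left(3 + 3\right) 1 \left(-1\right) = \left(-38\right) 6 \left(-1\right) = \left(-228\right) \left(-1\right) = 228$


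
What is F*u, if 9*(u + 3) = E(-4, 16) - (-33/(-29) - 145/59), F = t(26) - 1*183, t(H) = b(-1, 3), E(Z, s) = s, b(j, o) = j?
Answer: 1015864/5133 ≈ 197.91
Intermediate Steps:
t(H) = -1
F = -184 (F = -1 - 1*183 = -1 - 183 = -184)
u = -5521/5133 (u = -3 + (16 - (-33/(-29) - 145/59))/9 = -3 + (16 - (-33*(-1/29) - 145*1/59))/9 = -3 + (16 - (33/29 - 145/59))/9 = -3 + (16 - 1*(-2258/1711))/9 = -3 + (16 + 2258/1711)/9 = -3 + (1/9)*(29634/1711) = -3 + 9878/5133 = -5521/5133 ≈ -1.0756)
F*u = -184*(-5521/5133) = 1015864/5133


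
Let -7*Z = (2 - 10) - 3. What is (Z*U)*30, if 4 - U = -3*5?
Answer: 6270/7 ≈ 895.71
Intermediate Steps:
Z = 11/7 (Z = -((2 - 10) - 3)/7 = -(-8 - 3)/7 = -⅐*(-11) = 11/7 ≈ 1.5714)
U = 19 (U = 4 - (-3)*5 = 4 - 1*(-15) = 4 + 15 = 19)
(Z*U)*30 = ((11/7)*19)*30 = (209/7)*30 = 6270/7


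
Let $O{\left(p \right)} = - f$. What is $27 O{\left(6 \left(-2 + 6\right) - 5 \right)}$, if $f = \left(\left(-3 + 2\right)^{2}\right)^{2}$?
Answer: $-27$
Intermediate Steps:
$f = 1$ ($f = \left(\left(-1\right)^{2}\right)^{2} = 1^{2} = 1$)
$O{\left(p \right)} = -1$ ($O{\left(p \right)} = \left(-1\right) 1 = -1$)
$27 O{\left(6 \left(-2 + 6\right) - 5 \right)} = 27 \left(-1\right) = -27$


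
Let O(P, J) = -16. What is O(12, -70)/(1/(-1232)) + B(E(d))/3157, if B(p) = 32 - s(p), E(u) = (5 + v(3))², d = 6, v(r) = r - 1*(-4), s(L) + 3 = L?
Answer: 62230675/3157 ≈ 19712.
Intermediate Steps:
s(L) = -3 + L
v(r) = 4 + r (v(r) = r + 4 = 4 + r)
E(u) = 144 (E(u) = (5 + (4 + 3))² = (5 + 7)² = 12² = 144)
B(p) = 35 - p (B(p) = 32 - (-3 + p) = 32 + (3 - p) = 35 - p)
O(12, -70)/(1/(-1232)) + B(E(d))/3157 = -16/(1/(-1232)) + (35 - 1*144)/3157 = -16/(-1/1232) + (35 - 144)*(1/3157) = -16*(-1232) - 109*1/3157 = 19712 - 109/3157 = 62230675/3157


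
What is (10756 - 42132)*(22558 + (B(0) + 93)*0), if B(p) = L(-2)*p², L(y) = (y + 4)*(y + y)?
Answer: -707779808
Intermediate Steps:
L(y) = 2*y*(4 + y) (L(y) = (4 + y)*(2*y) = 2*y*(4 + y))
B(p) = -8*p² (B(p) = (2*(-2)*(4 - 2))*p² = (2*(-2)*2)*p² = -8*p²)
(10756 - 42132)*(22558 + (B(0) + 93)*0) = (10756 - 42132)*(22558 + (-8*0² + 93)*0) = -31376*(22558 + (-8*0 + 93)*0) = -31376*(22558 + (0 + 93)*0) = -31376*(22558 + 93*0) = -31376*(22558 + 0) = -31376*22558 = -707779808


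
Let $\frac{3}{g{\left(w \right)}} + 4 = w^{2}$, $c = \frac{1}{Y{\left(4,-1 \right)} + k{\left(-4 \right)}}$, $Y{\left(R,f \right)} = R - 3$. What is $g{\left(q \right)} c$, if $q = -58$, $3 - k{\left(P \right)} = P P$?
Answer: $- \frac{1}{13440} \approx -7.4405 \cdot 10^{-5}$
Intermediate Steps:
$k{\left(P \right)} = 3 - P^{2}$ ($k{\left(P \right)} = 3 - P P = 3 - P^{2}$)
$Y{\left(R,f \right)} = -3 + R$
$c = - \frac{1}{12}$ ($c = \frac{1}{\left(-3 + 4\right) + \left(3 - \left(-4\right)^{2}\right)} = \frac{1}{1 + \left(3 - 16\right)} = \frac{1}{1 - 13} = \frac{1}{-12} = - \frac{1}{12} \approx -0.083333$)
$g{\left(w \right)} = \frac{3}{-4 + w^{2}}$
$g{\left(q \right)} c = \frac{3}{-4 + \left(-58\right)^{2}} \left(- \frac{1}{12}\right) = \frac{3}{-4 + 3364} \left(- \frac{1}{12}\right) = \frac{3}{3360} \left(- \frac{1}{12}\right) = 3 \cdot \frac{1}{3360} \left(- \frac{1}{12}\right) = \frac{1}{1120} \left(- \frac{1}{12}\right) = - \frac{1}{13440}$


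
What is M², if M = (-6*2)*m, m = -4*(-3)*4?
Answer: 331776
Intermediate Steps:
m = 48 (m = 12*4 = 48)
M = -576 (M = -6*2*48 = -12*48 = -576)
M² = (-576)² = 331776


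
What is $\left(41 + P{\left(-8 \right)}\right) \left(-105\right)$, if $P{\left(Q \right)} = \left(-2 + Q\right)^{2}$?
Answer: $-14805$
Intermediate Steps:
$\left(41 + P{\left(-8 \right)}\right) \left(-105\right) = \left(41 + \left(-2 - 8\right)^{2}\right) \left(-105\right) = \left(41 + \left(-10\right)^{2}\right) \left(-105\right) = \left(41 + 100\right) \left(-105\right) = 141 \left(-105\right) = -14805$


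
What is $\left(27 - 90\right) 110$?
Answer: $-6930$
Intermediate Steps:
$\left(27 - 90\right) 110 = \left(-63\right) 110 = -6930$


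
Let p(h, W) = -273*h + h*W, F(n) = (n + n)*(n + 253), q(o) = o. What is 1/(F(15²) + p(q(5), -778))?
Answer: 1/209845 ≈ 4.7654e-6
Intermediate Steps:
F(n) = 2*n*(253 + n) (F(n) = (2*n)*(253 + n) = 2*n*(253 + n))
p(h, W) = -273*h + W*h
1/(F(15²) + p(q(5), -778)) = 1/(2*15²*(253 + 15²) + 5*(-273 - 778)) = 1/(2*225*(253 + 225) + 5*(-1051)) = 1/(2*225*478 - 5255) = 1/(215100 - 5255) = 1/209845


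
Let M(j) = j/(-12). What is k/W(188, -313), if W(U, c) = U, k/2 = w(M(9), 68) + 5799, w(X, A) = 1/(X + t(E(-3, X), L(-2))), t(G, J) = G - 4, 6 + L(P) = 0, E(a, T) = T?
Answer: 63787/1034 ≈ 61.690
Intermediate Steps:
M(j) = -j/12 (M(j) = j*(-1/12) = -j/12)
L(P) = -6 (L(P) = -6 + 0 = -6)
t(G, J) = -4 + G
w(X, A) = 1/(-4 + 2*X) (w(X, A) = 1/(X + (-4 + X)) = 1/(-4 + 2*X))
k = 127574/11 (k = 2*(1/(2*(-2 - 1/12*9)) + 5799) = 2*(1/(2*(-2 - ¾)) + 5799) = 2*(1/(2*(-11/4)) + 5799) = 2*((½)*(-4/11) + 5799) = 2*(-2/11 + 5799) = 2*(63787/11) = 127574/11 ≈ 11598.)
k/W(188, -313) = (127574/11)/188 = (127574/11)*(1/188) = 63787/1034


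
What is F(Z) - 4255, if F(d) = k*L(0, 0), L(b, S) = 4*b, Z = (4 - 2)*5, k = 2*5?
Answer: -4255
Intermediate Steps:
k = 10
Z = 10 (Z = 2*5 = 10)
F(d) = 0 (F(d) = 10*(4*0) = 10*0 = 0)
F(Z) - 4255 = 0 - 4255 = -4255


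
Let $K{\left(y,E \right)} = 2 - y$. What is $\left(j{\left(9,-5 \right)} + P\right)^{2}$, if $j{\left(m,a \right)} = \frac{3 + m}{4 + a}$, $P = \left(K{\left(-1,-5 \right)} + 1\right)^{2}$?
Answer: $16$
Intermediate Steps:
$P = 16$ ($P = \left(\left(2 - -1\right) + 1\right)^{2} = \left(\left(2 + 1\right) + 1\right)^{2} = \left(3 + 1\right)^{2} = 4^{2} = 16$)
$j{\left(m,a \right)} = \frac{3 + m}{4 + a}$
$\left(j{\left(9,-5 \right)} + P\right)^{2} = \left(\frac{3 + 9}{4 - 5} + 16\right)^{2} = \left(\frac{1}{-1} \cdot 12 + 16\right)^{2} = \left(\left(-1\right) 12 + 16\right)^{2} = \left(-12 + 16\right)^{2} = 4^{2} = 16$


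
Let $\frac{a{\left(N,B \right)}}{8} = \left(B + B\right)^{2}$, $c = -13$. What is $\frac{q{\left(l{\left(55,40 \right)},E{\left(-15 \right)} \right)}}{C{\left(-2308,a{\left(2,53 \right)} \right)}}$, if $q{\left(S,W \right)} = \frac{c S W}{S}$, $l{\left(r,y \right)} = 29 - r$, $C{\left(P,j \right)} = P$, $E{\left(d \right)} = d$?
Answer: $- \frac{195}{2308} \approx -0.084489$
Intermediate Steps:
$a{\left(N,B \right)} = 32 B^{2}$ ($a{\left(N,B \right)} = 8 \left(B + B\right)^{2} = 8 \left(2 B\right)^{2} = 8 \cdot 4 B^{2} = 32 B^{2}$)
$q{\left(S,W \right)} = - 13 W$ ($q{\left(S,W \right)} = \frac{- 13 S W}{S} = \frac{\left(-13\right) S W}{S} = - 13 W$)
$\frac{q{\left(l{\left(55,40 \right)},E{\left(-15 \right)} \right)}}{C{\left(-2308,a{\left(2,53 \right)} \right)}} = \frac{\left(-13\right) \left(-15\right)}{-2308} = 195 \left(- \frac{1}{2308}\right) = - \frac{195}{2308}$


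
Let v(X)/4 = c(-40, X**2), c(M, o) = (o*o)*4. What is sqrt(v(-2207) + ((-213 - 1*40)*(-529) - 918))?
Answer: sqrt(379602719825735) ≈ 1.9483e+7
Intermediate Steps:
c(M, o) = 4*o**2 (c(M, o) = o**2*4 = 4*o**2)
v(X) = 16*X**4 (v(X) = 4*(4*(X**2)**2) = 4*(4*X**4) = 16*X**4)
sqrt(v(-2207) + ((-213 - 1*40)*(-529) - 918)) = sqrt(16*(-2207)**4 + ((-213 - 1*40)*(-529) - 918)) = sqrt(16*23725169980801 + ((-213 - 40)*(-529) - 918)) = sqrt(379602719692816 + (-253*(-529) - 918)) = sqrt(379602719692816 + (133837 - 918)) = sqrt(379602719692816 + 132919) = sqrt(379602719825735)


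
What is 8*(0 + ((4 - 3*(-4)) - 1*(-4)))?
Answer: 160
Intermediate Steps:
8*(0 + ((4 - 3*(-4)) - 1*(-4))) = 8*(0 + ((4 + 12) + 4)) = 8*(0 + (16 + 4)) = 8*(0 + 20) = 8*20 = 160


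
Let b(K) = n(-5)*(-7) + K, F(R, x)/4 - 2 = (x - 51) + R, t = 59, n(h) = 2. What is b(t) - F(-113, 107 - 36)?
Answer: 409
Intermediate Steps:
F(R, x) = -196 + 4*R + 4*x (F(R, x) = 8 + 4*((x - 51) + R) = 8 + 4*((-51 + x) + R) = 8 + 4*(-51 + R + x) = 8 + (-204 + 4*R + 4*x) = -196 + 4*R + 4*x)
b(K) = -14 + K (b(K) = 2*(-7) + K = -14 + K)
b(t) - F(-113, 107 - 36) = (-14 + 59) - (-196 + 4*(-113) + 4*(107 - 36)) = 45 - (-196 - 452 + 4*71) = 45 - (-196 - 452 + 284) = 45 - 1*(-364) = 45 + 364 = 409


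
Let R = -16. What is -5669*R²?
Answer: -1451264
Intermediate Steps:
-5669*R² = -5669*(-16)² = -5669*256 = -1451264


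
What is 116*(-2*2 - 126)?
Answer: -15080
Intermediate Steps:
116*(-2*2 - 126) = 116*(-4 - 126) = 116*(-130) = -15080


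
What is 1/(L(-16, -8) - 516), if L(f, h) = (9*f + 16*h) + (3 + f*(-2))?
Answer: -1/753 ≈ -0.0013280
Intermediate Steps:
L(f, h) = 3 + 7*f + 16*h (L(f, h) = (9*f + 16*h) + (3 - 2*f) = 3 + 7*f + 16*h)
1/(L(-16, -8) - 516) = 1/((3 + 7*(-16) + 16*(-8)) - 516) = 1/((3 - 112 - 128) - 516) = 1/(-237 - 516) = 1/(-753) = -1/753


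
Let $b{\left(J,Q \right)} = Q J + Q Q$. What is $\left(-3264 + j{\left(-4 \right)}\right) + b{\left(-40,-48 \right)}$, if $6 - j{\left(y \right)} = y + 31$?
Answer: $939$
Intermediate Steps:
$b{\left(J,Q \right)} = Q^{2} + J Q$ ($b{\left(J,Q \right)} = J Q + Q^{2} = Q^{2} + J Q$)
$j{\left(y \right)} = -25 - y$ ($j{\left(y \right)} = 6 - \left(y + 31\right) = 6 - \left(31 + y\right) = -25 - y$)
$\left(-3264 + j{\left(-4 \right)}\right) + b{\left(-40,-48 \right)} = \left(-3264 - 21\right) - 48 \left(-40 - 48\right) = \left(-3264 + \left(-25 + 4\right)\right) - -4224 = \left(-3264 - 21\right) + 4224 = -3285 + 4224 = 939$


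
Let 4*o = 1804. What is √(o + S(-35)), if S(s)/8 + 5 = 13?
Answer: √515 ≈ 22.694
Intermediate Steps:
o = 451 (o = (¼)*1804 = 451)
S(s) = 64 (S(s) = -40 + 8*13 = -40 + 104 = 64)
√(o + S(-35)) = √(451 + 64) = √515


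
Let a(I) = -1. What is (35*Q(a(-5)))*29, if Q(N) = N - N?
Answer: 0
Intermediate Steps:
Q(N) = 0
(35*Q(a(-5)))*29 = (35*0)*29 = 0*29 = 0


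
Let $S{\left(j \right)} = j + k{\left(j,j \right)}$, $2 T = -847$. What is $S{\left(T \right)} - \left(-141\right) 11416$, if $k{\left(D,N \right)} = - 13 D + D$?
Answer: $\frac{3228629}{2} \approx 1.6143 \cdot 10^{6}$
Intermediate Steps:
$T = - \frac{847}{2}$ ($T = \frac{1}{2} \left(-847\right) = - \frac{847}{2} \approx -423.5$)
$k{\left(D,N \right)} = - 12 D$
$S{\left(j \right)} = - 11 j$ ($S{\left(j \right)} = j - 12 j = - 11 j$)
$S{\left(T \right)} - \left(-141\right) 11416 = \left(-11\right) \left(- \frac{847}{2}\right) - \left(-141\right) 11416 = \frac{9317}{2} - -1609656 = \frac{9317}{2} + 1609656 = \frac{3228629}{2}$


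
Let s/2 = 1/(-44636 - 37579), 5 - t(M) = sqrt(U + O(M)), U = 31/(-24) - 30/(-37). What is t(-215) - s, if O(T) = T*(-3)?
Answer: 411077/82215 - sqrt(127057926)/444 ≈ -20.387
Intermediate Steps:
O(T) = -3*T
U = -427/888 (U = 31*(-1/24) - 30*(-1/37) = -31/24 + 30/37 = -427/888 ≈ -0.48086)
t(M) = 5 - sqrt(-427/888 - 3*M)
s = -2/82215 (s = 2/(-44636 - 37579) = 2/(-82215) = 2*(-1/82215) = -2/82215 ≈ -2.4326e-5)
t(-215) - s = (5 - sqrt(-94794 - 591408*(-215))/444) - 1*(-2/82215) = (5 - sqrt(-94794 + 127152720)/444) + 2/82215 = (5 - sqrt(127057926)/444) + 2/82215 = 411077/82215 - sqrt(127057926)/444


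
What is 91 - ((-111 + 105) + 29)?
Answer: 68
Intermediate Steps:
91 - ((-111 + 105) + 29) = 91 - (-6 + 29) = 91 - 1*23 = 91 - 23 = 68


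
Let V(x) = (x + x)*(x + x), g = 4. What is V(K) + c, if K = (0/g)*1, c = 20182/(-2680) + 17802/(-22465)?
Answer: -50109799/6020620 ≈ -8.3230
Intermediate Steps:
c = -50109799/6020620 (c = 20182*(-1/2680) + 17802*(-1/22465) = -10091/1340 - 17802/22465 = -50109799/6020620 ≈ -8.3230)
K = 0 (K = (0/4)*1 = (0*(¼))*1 = 0*1 = 0)
V(x) = 4*x² (V(x) = (2*x)*(2*x) = 4*x²)
V(K) + c = 4*0² - 50109799/6020620 = 4*0 - 50109799/6020620 = 0 - 50109799/6020620 = -50109799/6020620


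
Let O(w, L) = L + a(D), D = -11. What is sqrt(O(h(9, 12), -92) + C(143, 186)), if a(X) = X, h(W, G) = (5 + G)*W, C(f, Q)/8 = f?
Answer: sqrt(1041) ≈ 32.265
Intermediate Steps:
C(f, Q) = 8*f
h(W, G) = W*(5 + G)
O(w, L) = -11 + L (O(w, L) = L - 11 = -11 + L)
sqrt(O(h(9, 12), -92) + C(143, 186)) = sqrt((-11 - 92) + 8*143) = sqrt(-103 + 1144) = sqrt(1041)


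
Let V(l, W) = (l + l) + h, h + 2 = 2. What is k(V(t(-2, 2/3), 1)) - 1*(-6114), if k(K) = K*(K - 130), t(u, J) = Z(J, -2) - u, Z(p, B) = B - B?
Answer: 5610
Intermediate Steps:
h = 0 (h = -2 + 2 = 0)
Z(p, B) = 0
t(u, J) = -u (t(u, J) = 0 - u = -u)
V(l, W) = 2*l (V(l, W) = (l + l) + 0 = 2*l + 0 = 2*l)
k(K) = K*(-130 + K)
k(V(t(-2, 2/3), 1)) - 1*(-6114) = (2*(-1*(-2)))*(-130 + 2*(-1*(-2))) - 1*(-6114) = (2*2)*(-130 + 2*2) + 6114 = 4*(-130 + 4) + 6114 = 4*(-126) + 6114 = -504 + 6114 = 5610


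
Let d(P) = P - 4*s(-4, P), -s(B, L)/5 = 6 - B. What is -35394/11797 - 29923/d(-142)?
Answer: -355054483/684226 ≈ -518.91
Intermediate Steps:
s(B, L) = -30 + 5*B (s(B, L) = -5*(6 - B) = -30 + 5*B)
d(P) = 200 + P (d(P) = P - 4*(-30 + 5*(-4)) = P - 4*(-30 - 20) = P - 4*(-50) = P + 200 = 200 + P)
-35394/11797 - 29923/d(-142) = -35394/11797 - 29923/(200 - 142) = -35394*1/11797 - 29923/58 = -35394/11797 - 29923*1/58 = -35394/11797 - 29923/58 = -355054483/684226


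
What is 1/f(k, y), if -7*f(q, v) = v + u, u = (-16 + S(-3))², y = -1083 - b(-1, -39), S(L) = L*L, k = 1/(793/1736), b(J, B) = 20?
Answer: 7/1054 ≈ 0.0066414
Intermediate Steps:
k = 1736/793 (k = 1/(793*(1/1736)) = 1/(793/1736) = 1736/793 ≈ 2.1892)
S(L) = L²
y = -1103 (y = -1083 - 1*20 = -1083 - 20 = -1103)
u = 49 (u = (-16 + (-3)²)² = (-16 + 9)² = (-7)² = 49)
f(q, v) = -7 - v/7 (f(q, v) = -(v + 49)/7 = -(49 + v)/7 = -7 - v/7)
1/f(k, y) = 1/(-7 - ⅐*(-1103)) = 1/(-7 + 1103/7) = 1/(1054/7) = 7/1054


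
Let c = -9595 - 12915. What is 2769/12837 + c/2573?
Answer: -93945411/11009867 ≈ -8.5328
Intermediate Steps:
c = -22510
2769/12837 + c/2573 = 2769/12837 - 22510/2573 = 2769*(1/12837) - 22510*1/2573 = 923/4279 - 22510/2573 = -93945411/11009867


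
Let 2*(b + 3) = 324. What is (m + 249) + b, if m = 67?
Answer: 475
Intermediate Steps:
b = 159 (b = -3 + (½)*324 = -3 + 162 = 159)
(m + 249) + b = (67 + 249) + 159 = 316 + 159 = 475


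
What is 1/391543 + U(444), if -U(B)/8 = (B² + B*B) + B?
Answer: -1236386294303/391543 ≈ -3.1577e+6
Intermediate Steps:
U(B) = -16*B² - 8*B (U(B) = -8*((B² + B*B) + B) = -8*((B² + B²) + B) = -8*(2*B² + B) = -8*(B + 2*B²) = -16*B² - 8*B)
1/391543 + U(444) = 1/391543 - 8*444*(1 + 2*444) = 1/391543 - 8*444*(1 + 888) = 1/391543 - 8*444*889 = 1/391543 - 3157728 = -1236386294303/391543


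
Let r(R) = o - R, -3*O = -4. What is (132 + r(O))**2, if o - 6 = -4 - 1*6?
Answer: 144400/9 ≈ 16044.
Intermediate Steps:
O = 4/3 (O = -1/3*(-4) = 4/3 ≈ 1.3333)
o = -4 (o = 6 + (-4 - 1*6) = 6 + (-4 - 6) = 6 - 10 = -4)
r(R) = -4 - R
(132 + r(O))**2 = (132 + (-4 - 1*4/3))**2 = (132 + (-4 - 4/3))**2 = (132 - 16/3)**2 = (380/3)**2 = 144400/9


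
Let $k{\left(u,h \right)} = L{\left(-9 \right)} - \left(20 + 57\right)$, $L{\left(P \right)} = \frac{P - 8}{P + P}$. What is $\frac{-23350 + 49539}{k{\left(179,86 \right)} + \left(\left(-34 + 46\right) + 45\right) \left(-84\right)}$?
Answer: $- \frac{471402}{87553} \approx -5.3842$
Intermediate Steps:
$L{\left(P \right)} = \frac{-8 + P}{2 P}$
$k{\left(u,h \right)} = - \frac{1369}{18}$ ($k{\left(u,h \right)} = \frac{-8 - 9}{2 \left(-9\right)} - \left(20 + 57\right) = \frac{1}{2} \left(- \frac{1}{9}\right) \left(-17\right) - 77 = \frac{17}{18} - 77 = - \frac{1369}{18}$)
$\frac{-23350 + 49539}{k{\left(179,86 \right)} + \left(\left(-34 + 46\right) + 45\right) \left(-84\right)} = \frac{-23350 + 49539}{- \frac{1369}{18} + \left(\left(-34 + 46\right) + 45\right) \left(-84\right)} = \frac{26189}{- \frac{1369}{18} + \left(12 + 45\right) \left(-84\right)} = \frac{26189}{- \frac{1369}{18} + 57 \left(-84\right)} = \frac{26189}{- \frac{1369}{18} - 4788} = \frac{26189}{- \frac{87553}{18}} = 26189 \left(- \frac{18}{87553}\right) = - \frac{471402}{87553}$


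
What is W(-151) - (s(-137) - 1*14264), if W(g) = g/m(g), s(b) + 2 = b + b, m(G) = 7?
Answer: 101629/7 ≈ 14518.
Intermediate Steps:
s(b) = -2 + 2*b (s(b) = -2 + (b + b) = -2 + 2*b)
W(g) = g/7
W(-151) - (s(-137) - 1*14264) = (1/7)*(-151) - ((-2 + 2*(-137)) - 1*14264) = -151/7 - ((-2 - 274) - 14264) = -151/7 - (-276 - 14264) = -151/7 - 1*(-14540) = -151/7 + 14540 = 101629/7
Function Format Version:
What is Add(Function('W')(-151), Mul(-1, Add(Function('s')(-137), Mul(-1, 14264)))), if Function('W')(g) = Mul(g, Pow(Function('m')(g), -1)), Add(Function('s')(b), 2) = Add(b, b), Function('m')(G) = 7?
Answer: Rational(101629, 7) ≈ 14518.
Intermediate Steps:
Function('s')(b) = Add(-2, Mul(2, b)) (Function('s')(b) = Add(-2, Add(b, b)) = Add(-2, Mul(2, b)))
Function('W')(g) = Mul(Rational(1, 7), g) (Function('W')(g) = Mul(g, Pow(7, -1)) = Mul(g, Rational(1, 7)) = Mul(Rational(1, 7), g))
Add(Function('W')(-151), Mul(-1, Add(Function('s')(-137), Mul(-1, 14264)))) = Add(Mul(Rational(1, 7), -151), Mul(-1, Add(Add(-2, Mul(2, -137)), Mul(-1, 14264)))) = Add(Rational(-151, 7), Mul(-1, Add(Add(-2, -274), -14264))) = Add(Rational(-151, 7), Mul(-1, Add(-276, -14264))) = Add(Rational(-151, 7), Mul(-1, -14540)) = Add(Rational(-151, 7), 14540) = Rational(101629, 7)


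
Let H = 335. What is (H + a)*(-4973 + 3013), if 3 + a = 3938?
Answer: -8369200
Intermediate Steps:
a = 3935 (a = -3 + 3938 = 3935)
(H + a)*(-4973 + 3013) = (335 + 3935)*(-4973 + 3013) = 4270*(-1960) = -8369200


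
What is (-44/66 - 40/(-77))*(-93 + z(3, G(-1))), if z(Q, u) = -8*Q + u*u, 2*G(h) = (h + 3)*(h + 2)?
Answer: 3944/231 ≈ 17.074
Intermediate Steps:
G(h) = (2 + h)*(3 + h)/2 (G(h) = ((h + 3)*(h + 2))/2 = ((3 + h)*(2 + h))/2 = ((2 + h)*(3 + h))/2 = (2 + h)*(3 + h)/2)
z(Q, u) = u² - 8*Q (z(Q, u) = -8*Q + u² = u² - 8*Q)
(-44/66 - 40/(-77))*(-93 + z(3, G(-1))) = (-44/66 - 40/(-77))*(-93 + ((3 + (½)*(-1)² + (5/2)*(-1))² - 8*3)) = (-44*1/66 - 40*(-1/77))*(-93 + ((3 + (½)*1 - 5/2)² - 24)) = (-⅔ + 40/77)*(-93 + ((3 + ½ - 5/2)² - 24)) = -34*(-93 + (1² - 24))/231 = -34*(-93 + (1 - 24))/231 = -34*(-93 - 23)/231 = -34/231*(-116) = 3944/231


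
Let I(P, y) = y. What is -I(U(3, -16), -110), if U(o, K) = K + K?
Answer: 110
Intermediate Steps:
U(o, K) = 2*K
-I(U(3, -16), -110) = -1*(-110) = 110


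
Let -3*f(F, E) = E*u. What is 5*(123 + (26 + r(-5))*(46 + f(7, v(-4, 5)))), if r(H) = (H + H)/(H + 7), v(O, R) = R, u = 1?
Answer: 5270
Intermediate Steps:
f(F, E) = -E/3
r(H) = 2*H/(7 + H) (r(H) = (2*H)/(7 + H) = 2*H/(7 + H))
5*(123 + (26 + r(-5))*(46 + f(7, v(-4, 5)))) = 5*(123 + (26 + 2*(-5)/(7 - 5))*(46 - ⅓*5)) = 5*(123 + (26 + 2*(-5)/2)*(46 - 5/3)) = 5*(123 + (26 + 2*(-5)*(½))*(133/3)) = 5*(123 + (26 - 5)*(133/3)) = 5*(123 + 21*(133/3)) = 5*(123 + 931) = 5*1054 = 5270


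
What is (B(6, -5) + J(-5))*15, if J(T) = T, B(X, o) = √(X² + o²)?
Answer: -75 + 15*√61 ≈ 42.154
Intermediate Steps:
(B(6, -5) + J(-5))*15 = (√(6² + (-5)²) - 5)*15 = (√(36 + 25) - 5)*15 = (√61 - 5)*15 = (-5 + √61)*15 = -75 + 15*√61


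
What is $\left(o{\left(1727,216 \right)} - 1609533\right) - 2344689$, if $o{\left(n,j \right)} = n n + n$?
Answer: $-969966$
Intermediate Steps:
$o{\left(n,j \right)} = n + n^{2}$ ($o{\left(n,j \right)} = n^{2} + n = n + n^{2}$)
$\left(o{\left(1727,216 \right)} - 1609533\right) - 2344689 = \left(1727 \left(1 + 1727\right) - 1609533\right) - 2344689 = \left(1727 \cdot 1728 - 1609533\right) - 2344689 = \left(2984256 - 1609533\right) - 2344689 = 1374723 - 2344689 = -969966$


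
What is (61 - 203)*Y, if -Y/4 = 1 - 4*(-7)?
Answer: 16472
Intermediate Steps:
Y = -116 (Y = -4*(1 - 4*(-7)) = -4*(1 + 28) = -4*29 = -116)
(61 - 203)*Y = (61 - 203)*(-116) = -142*(-116) = 16472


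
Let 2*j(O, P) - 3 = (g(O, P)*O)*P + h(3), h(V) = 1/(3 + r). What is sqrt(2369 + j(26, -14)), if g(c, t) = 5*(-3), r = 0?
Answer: sqrt(45906)/3 ≈ 71.419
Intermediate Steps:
h(V) = 1/3 (h(V) = 1/(3 + 0) = 1/3)
g(c, t) = -15
j(O, P) = 5/3 - 15*O*P/2 (j(O, P) = 3/2 + ((-15*O)*P + 1/3)/2 = 3/2 + (-15*O*P + 1/3)/2 = 3/2 + (1/3 - 15*O*P)/2 = 3/2 + (1/6 - 15*O*P/2) = 5/3 - 15*O*P/2)
sqrt(2369 + j(26, -14)) = sqrt(2369 + (5/3 - 15/2*26*(-14))) = sqrt(2369 + (5/3 + 2730)) = sqrt(2369 + 8195/3) = sqrt(15302/3) = sqrt(45906)/3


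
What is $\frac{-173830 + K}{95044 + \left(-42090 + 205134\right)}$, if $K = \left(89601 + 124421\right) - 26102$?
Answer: $\frac{7045}{129044} \approx 0.054594$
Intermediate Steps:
$K = 187920$ ($K = 214022 - 26102 = 187920$)
$\frac{-173830 + K}{95044 + \left(-42090 + 205134\right)} = \frac{-173830 + 187920}{95044 + \left(-42090 + 205134\right)} = \frac{14090}{95044 + 163044} = \frac{14090}{258088} = 14090 \cdot \frac{1}{258088} = \frac{7045}{129044}$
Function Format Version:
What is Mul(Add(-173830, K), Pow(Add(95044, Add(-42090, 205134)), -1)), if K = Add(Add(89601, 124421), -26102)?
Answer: Rational(7045, 129044) ≈ 0.054594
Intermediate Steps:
K = 187920 (K = Add(214022, -26102) = 187920)
Mul(Add(-173830, K), Pow(Add(95044, Add(-42090, 205134)), -1)) = Mul(Add(-173830, 187920), Pow(Add(95044, Add(-42090, 205134)), -1)) = Mul(14090, Pow(Add(95044, 163044), -1)) = Mul(14090, Pow(258088, -1)) = Mul(14090, Rational(1, 258088)) = Rational(7045, 129044)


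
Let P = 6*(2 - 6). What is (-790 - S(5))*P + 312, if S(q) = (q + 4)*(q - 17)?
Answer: 16680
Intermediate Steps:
P = -24 (P = 6*(-4) = -24)
S(q) = (-17 + q)*(4 + q) (S(q) = (4 + q)*(-17 + q) = (-17 + q)*(4 + q))
(-790 - S(5))*P + 312 = (-790 - (-68 + 5² - 13*5))*(-24) + 312 = (-790 - (-68 + 25 - 65))*(-24) + 312 = (-790 - 1*(-108))*(-24) + 312 = (-790 + 108)*(-24) + 312 = -682*(-24) + 312 = 16368 + 312 = 16680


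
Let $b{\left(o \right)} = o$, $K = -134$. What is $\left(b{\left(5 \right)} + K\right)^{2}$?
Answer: $16641$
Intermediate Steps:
$\left(b{\left(5 \right)} + K\right)^{2} = \left(5 - 134\right)^{2} = \left(-129\right)^{2} = 16641$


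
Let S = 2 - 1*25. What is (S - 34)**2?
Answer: 3249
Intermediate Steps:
S = -23 (S = 2 - 25 = -23)
(S - 34)**2 = (-23 - 34)**2 = (-57)**2 = 3249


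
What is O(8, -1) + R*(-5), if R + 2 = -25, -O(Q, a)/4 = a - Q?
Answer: 171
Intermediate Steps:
O(Q, a) = -4*a + 4*Q (O(Q, a) = -4*(a - Q) = -4*a + 4*Q)
R = -27 (R = -2 - 25 = -27)
O(8, -1) + R*(-5) = (-4*(-1) + 4*8) - 27*(-5) = (4 + 32) + 135 = 36 + 135 = 171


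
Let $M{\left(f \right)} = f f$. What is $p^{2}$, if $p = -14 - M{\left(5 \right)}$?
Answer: $1521$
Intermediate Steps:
$M{\left(f \right)} = f^{2}$
$p = -39$ ($p = -14 - 5^{2} = -14 - 25 = -39$)
$p^{2} = \left(-39\right)^{2} = 1521$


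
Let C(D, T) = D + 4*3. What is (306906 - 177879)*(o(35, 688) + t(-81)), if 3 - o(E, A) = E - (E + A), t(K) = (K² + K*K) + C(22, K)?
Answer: 1786636869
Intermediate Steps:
C(D, T) = 12 + D (C(D, T) = D + 12 = 12 + D)
t(K) = 34 + 2*K² (t(K) = (K² + K*K) + (12 + 22) = (K² + K²) + 34 = 2*K² + 34 = 34 + 2*K²)
o(E, A) = 3 + A (o(E, A) = 3 - (E - (E + A)) = 3 - (E - (A + E)) = 3 - (E + (-A - E)) = 3 - (-1)*A = 3 + A)
(306906 - 177879)*(o(35, 688) + t(-81)) = (306906 - 177879)*((3 + 688) + (34 + 2*(-81)²)) = 129027*(691 + (34 + 2*6561)) = 129027*(691 + (34 + 13122)) = 129027*(691 + 13156) = 129027*13847 = 1786636869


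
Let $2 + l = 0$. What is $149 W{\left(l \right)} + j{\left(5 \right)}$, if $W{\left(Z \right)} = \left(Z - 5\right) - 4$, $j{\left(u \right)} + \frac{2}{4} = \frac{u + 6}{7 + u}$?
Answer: $- \frac{19663}{12} \approx -1638.6$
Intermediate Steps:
$l = -2$ ($l = -2 + 0 = -2$)
$j{\left(u \right)} = - \frac{1}{2} + \frac{6 + u}{7 + u}$ ($j{\left(u \right)} = - \frac{1}{2} + \frac{u + 6}{7 + u} = - \frac{1}{2} + \frac{6 + u}{7 + u}$)
$W{\left(Z \right)} = -9 + Z$ ($W{\left(Z \right)} = \left(-5 + Z\right) - 4 = -9 + Z$)
$149 W{\left(l \right)} + j{\left(5 \right)} = 149 \left(-9 - 2\right) + \frac{5 + 5}{2 \left(7 + 5\right)} = 149 \left(-11\right) + \frac{1}{2} \cdot \frac{1}{12} \cdot 10 = -1639 + \frac{1}{2} \cdot \frac{1}{12} \cdot 10 = -1639 + \frac{5}{12} = - \frac{19663}{12}$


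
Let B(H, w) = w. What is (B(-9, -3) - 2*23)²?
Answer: 2401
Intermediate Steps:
(B(-9, -3) - 2*23)² = (-3 - 2*23)² = (-3 - 46)² = (-49)² = 2401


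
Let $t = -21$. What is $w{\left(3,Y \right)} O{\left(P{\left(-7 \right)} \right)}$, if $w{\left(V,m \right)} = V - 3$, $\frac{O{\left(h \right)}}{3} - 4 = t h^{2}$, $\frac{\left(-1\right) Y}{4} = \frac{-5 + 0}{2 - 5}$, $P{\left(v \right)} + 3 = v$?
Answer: $0$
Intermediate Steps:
$P{\left(v \right)} = -3 + v$
$Y = - \frac{20}{3}$ ($Y = - 4 \frac{-5 + 0}{2 - 5} = - 4 \left(- \frac{5}{-3}\right) = - 4 \left(\left(-5\right) \left(- \frac{1}{3}\right)\right) = \left(-4\right) \frac{5}{3} = - \frac{20}{3} \approx -6.6667$)
$O{\left(h \right)} = 12 - 63 h^{2}$ ($O{\left(h \right)} = 12 + 3 \left(- 21 h^{2}\right) = 12 - 63 h^{2}$)
$w{\left(V,m \right)} = -3 + V$
$w{\left(3,Y \right)} O{\left(P{\left(-7 \right)} \right)} = \left(-3 + 3\right) \left(12 - 63 \left(-3 - 7\right)^{2}\right) = 0 \left(12 - 63 \left(-10\right)^{2}\right) = 0 \left(12 - 6300\right) = 0 \left(-6288\right) = 0$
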